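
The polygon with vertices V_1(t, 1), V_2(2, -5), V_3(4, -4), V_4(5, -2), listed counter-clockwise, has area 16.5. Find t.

-2

Write out the shoelace sum; only the two edges meeting at V_1 involve t:
2·Area = [(5·1 − t·(-2)) + (t·(-5) − 2·1)] + 24
       = -3·t + 27 = 33
⇒ t = -2.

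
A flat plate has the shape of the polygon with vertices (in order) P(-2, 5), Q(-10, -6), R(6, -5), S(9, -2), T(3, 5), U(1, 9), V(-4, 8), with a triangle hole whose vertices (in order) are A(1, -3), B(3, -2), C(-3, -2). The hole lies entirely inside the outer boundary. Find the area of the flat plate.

Outer boundary:
Apply the surveyor's formula: 2A = Σ (x_i·y_{i+1} − x_{i+1}·y_i), indices taken mod 7.
Σ = (62) + (86) + (33) + (51) + (22) + (44) + (-4) = 294
Area = |Σ|/2 = 147.
Hole:
Apply the shoelace (surveyor's) formula: 2A = Σ (x_i·y_{i+1} − x_{i+1}·y_i), indices taken mod 3.
Σ = (7) + (-12) + (11) = 6
Area = |Σ|/2 = 3.
Net area = 147 − 3 = 144.

144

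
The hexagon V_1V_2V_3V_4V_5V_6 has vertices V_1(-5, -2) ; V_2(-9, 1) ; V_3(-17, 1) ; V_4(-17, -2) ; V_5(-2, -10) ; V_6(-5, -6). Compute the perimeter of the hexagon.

42

|V_1V_2| = √((-4)² + (3)²) = √25 = 5
|V_2V_3| = √((-8)² + (0)²) = √64 = 8
|V_3V_4| = √((0)² + (-3)²) = √9 = 3
|V_4V_5| = √((15)² + (-8)²) = √289 = 17
|V_5V_6| = √((-3)² + (4)²) = √25 = 5
|V_6V_1| = √((0)² + (4)²) = √16 = 4
Perimeter = 5 + 8 + 3 + 17 + 5 + 4 = 42.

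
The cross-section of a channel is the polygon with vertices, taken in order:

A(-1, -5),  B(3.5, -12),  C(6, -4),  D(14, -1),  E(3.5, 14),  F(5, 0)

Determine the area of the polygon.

121

Apply the shoelace formula: 2A = Σ (x_i·y_{i+1} − x_{i+1}·y_i), indices taken mod 6.
Σ = (29.5) + (58) + (50) + (199.5) + (-70) + (-25) = 242
Area = |Σ|/2 = 121.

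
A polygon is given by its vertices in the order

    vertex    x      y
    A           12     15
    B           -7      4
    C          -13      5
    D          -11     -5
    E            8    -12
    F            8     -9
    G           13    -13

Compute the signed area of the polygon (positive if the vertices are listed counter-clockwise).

425

Cross-terms: 153, 17, 120, 172, 24, 13, 351  ⇒  Σ = 850
Signed area = Σ/2 = 425 (positive ⇒ counter-clockwise traversal).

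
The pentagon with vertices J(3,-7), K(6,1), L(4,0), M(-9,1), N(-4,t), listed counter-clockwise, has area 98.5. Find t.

-10

The doubled signed area Σ (x_i y_{i+1} − x_{i+1} y_i) is linear in t.
With t=0 it equals 77; the coefficient of t is -12 (from the two edges through N).
So -12·t + 77 = 2·98.5 = 197 ⇒ t = -10.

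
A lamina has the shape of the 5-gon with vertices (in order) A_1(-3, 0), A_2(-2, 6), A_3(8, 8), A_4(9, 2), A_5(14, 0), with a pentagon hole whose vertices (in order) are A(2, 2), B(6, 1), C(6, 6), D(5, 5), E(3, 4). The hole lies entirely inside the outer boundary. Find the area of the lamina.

71.5

Outer boundary:
Σ = (-18) + (-64) + (-56) + (-28) + (0) = -166
Area = |Σ|/2 = 83.
Hole:
Cross-terms: -10, 30, 0, 5, -2  ⇒  Σ = 23
Area = |Σ|/2 = 11.5.
Net area = 83 − 11.5 = 71.5.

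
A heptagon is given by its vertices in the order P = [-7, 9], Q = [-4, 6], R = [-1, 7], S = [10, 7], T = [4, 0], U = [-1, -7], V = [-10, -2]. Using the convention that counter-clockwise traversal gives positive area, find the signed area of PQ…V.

Apply Gauss's area formula: 2A = Σ (x_i·y_{i+1} − x_{i+1}·y_i), indices taken mod 7.
P→Q: (-7)(6) − (-4)(9) = -6
Q→R: (-4)(7) − (-1)(6) = -22
R→S: (-1)(7) − (10)(7) = -77
S→T: (10)(0) − (4)(7) = -28
T→U: (4)(-7) − (-1)(0) = -28
U→V: (-1)(-2) − (-10)(-7) = -68
V→P: (-10)(9) − (-7)(-2) = -104
Σ = -333
Signed area = Σ/2 = -166.5 (negative ⇒ clockwise traversal).

-166.5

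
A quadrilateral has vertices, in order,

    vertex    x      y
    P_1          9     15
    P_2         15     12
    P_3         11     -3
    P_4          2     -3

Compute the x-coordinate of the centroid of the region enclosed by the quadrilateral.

Apply the surveyor's formula. First the cross-terms c_i = x_i·y_{i+1} − x_{i+1}·y_i:
  -117, -177, -27, 57  ⇒  2A = -264, A = -132.
Then Σ (x_i + x_{i+1})·c_i = -7134, so x̄ = -7134 / (6·(-132)) = 1189/132.

1189/132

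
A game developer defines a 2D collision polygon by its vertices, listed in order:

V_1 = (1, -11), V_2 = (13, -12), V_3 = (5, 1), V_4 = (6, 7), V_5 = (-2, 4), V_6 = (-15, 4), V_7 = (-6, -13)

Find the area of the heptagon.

310.5

Apply Gauss's area formula: 2A = Σ (x_i·y_{i+1} − x_{i+1}·y_i), indices taken mod 7.
Σ = (131) + (73) + (29) + (38) + (52) + (219) + (79) = 621
Area = |Σ|/2 = 310.5.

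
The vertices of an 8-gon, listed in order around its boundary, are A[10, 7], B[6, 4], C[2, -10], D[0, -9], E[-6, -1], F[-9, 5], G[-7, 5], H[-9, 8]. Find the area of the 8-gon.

Apply the shoelace formula: 2A = Σ (x_i·y_{i+1} − x_{i+1}·y_i), indices taken mod 8.
Σ = (-2) + (-68) + (-18) + (-54) + (-39) + (-10) + (-11) + (-143) = -345
Area = |Σ|/2 = 172.5.

172.5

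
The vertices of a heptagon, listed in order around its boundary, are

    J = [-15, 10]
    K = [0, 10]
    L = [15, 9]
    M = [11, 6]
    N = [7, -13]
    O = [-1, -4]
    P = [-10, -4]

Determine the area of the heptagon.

365.5

Apply Gauss's area formula: 2A = Σ (x_i·y_{i+1} − x_{i+1}·y_i), indices taken mod 7.
Cross-terms: -150, -150, -9, -185, -41, -36, -160  ⇒  Σ = -731
Area = |Σ|/2 = 365.5.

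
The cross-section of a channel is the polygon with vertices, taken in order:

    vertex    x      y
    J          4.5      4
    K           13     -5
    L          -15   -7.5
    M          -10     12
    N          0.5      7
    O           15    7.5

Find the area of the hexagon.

326.5

Σ = (-74.5) + (-172.5) + (-255) + (-76) + (-101.25) + (26.25) = -653
Area = |Σ|/2 = 326.5.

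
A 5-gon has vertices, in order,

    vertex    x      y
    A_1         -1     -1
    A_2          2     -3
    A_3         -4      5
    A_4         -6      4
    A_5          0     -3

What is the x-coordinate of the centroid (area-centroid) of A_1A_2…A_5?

-59/24

Apply the surveyor's formula. First the cross-terms c_i = x_i·y_{i+1} − x_{i+1}·y_i:
  5, -2, 14, 18, -3  ⇒  2A = 32, A = 16.
Then Σ (x_i + x_{i+1})·c_i = -236, so x̄ = -236 / (6·16) = -59/24.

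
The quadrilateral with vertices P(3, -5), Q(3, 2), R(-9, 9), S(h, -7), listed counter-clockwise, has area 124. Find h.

The doubled signed area Σ (x_i y_{i+1} − x_{i+1} y_i) is linear in h.
With h=0 it equals 150; the coefficient of h is -14 (from the two edges through S).
So -14·h + 150 = 2·124 = 248 ⇒ h = -7.

-7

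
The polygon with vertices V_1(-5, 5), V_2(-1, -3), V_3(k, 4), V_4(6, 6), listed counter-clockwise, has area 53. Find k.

6

Write out the shoelace sum; only the two edges meeting at V_3 involve k:
2·Area = [((-1)·4 − k·(-3)) + (k·6 − 6·4)] + 80
       = 9·k + 52 = 106
⇒ k = 6.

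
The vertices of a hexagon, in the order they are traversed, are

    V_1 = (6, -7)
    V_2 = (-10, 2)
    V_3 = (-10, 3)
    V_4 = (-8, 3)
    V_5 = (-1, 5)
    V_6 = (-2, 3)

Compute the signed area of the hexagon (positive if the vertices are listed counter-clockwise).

-54

Apply the surveyor's formula: 2A = Σ (x_i·y_{i+1} − x_{i+1}·y_i), indices taken mod 6.
Σ = (-58) + (-10) + (-6) + (-37) + (7) + (-4) = -108
Signed area = Σ/2 = -54 (negative ⇒ clockwise traversal).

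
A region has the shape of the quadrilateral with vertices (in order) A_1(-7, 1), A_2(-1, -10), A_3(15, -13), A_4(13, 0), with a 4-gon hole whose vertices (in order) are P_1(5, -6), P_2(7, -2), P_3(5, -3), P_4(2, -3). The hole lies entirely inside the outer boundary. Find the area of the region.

200.5

Outer boundary:
A_1→A_2: (-7)(-10) − (-1)(1) = 71
A_2→A_3: (-1)(-13) − (15)(-10) = 163
A_3→A_4: (15)(0) − (13)(-13) = 169
A_4→A_1: (13)(1) − (-7)(0) = 13
Σ = 416
Area = |Σ|/2 = 208.
Hole:
Apply the surveyor's formula: 2A = Σ (x_i·y_{i+1} − x_{i+1}·y_i), indices taken mod 4.
Σ = (32) + (-11) + (-9) + (3) = 15
Area = |Σ|/2 = 7.5.
Net area = 208 − 7.5 = 200.5.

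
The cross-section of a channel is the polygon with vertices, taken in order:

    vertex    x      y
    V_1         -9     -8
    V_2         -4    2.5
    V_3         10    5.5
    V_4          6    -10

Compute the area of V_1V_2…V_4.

186.25

V_1→V_2: (-9)(2.5) − (-4)(-8) = -54.5
V_2→V_3: (-4)(5.5) − (10)(2.5) = -47
V_3→V_4: (10)(-10) − (6)(5.5) = -133
V_4→V_1: (6)(-8) − (-9)(-10) = -138
Σ = -372.5
Area = |Σ|/2 = 186.25.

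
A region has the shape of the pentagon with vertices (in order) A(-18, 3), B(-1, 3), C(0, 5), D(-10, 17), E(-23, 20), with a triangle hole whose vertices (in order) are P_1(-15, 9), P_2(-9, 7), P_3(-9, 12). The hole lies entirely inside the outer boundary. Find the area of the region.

223

Outer boundary:
Apply the shoelace (surveyor's) formula: 2A = Σ (x_i·y_{i+1} − x_{i+1}·y_i), indices taken mod 5.
Σ = (-51) + (-5) + (50) + (191) + (291) = 476
Area = |Σ|/2 = 238.
Hole:
Σ = (-24) + (-45) + (99) = 30
Area = |Σ|/2 = 15.
Net area = 238 − 15 = 223.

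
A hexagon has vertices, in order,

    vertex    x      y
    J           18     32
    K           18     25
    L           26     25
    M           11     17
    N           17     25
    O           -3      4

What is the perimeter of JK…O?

|JK| = √((0)² + (-7)²) = √49 = 7
|KL| = √((8)² + (0)²) = √64 = 8
|LM| = √((-15)² + (-8)²) = √289 = 17
|MN| = √((6)² + (8)²) = √100 = 10
|NO| = √((-20)² + (-21)²) = √841 = 29
|OJ| = √((21)² + (28)²) = √1225 = 35
Perimeter = 7 + 8 + 17 + 10 + 29 + 35 = 106.

106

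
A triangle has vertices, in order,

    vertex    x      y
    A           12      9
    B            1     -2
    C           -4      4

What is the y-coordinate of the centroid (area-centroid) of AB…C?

11/3

Apply the surveyor's formula. First the cross-terms c_i = x_i·y_{i+1} − x_{i+1}·y_i:
  -33, -4, -84  ⇒  2A = -121, A = -60.5.
Then Σ (y_i + y_{i+1})·c_i = -1331, so ȳ = -1331 / (6·(-60.5)) = 11/3.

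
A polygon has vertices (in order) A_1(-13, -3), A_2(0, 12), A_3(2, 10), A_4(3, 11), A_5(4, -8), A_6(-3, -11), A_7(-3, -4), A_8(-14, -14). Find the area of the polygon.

Apply the shoelace (surveyor's) formula: 2A = Σ (x_i·y_{i+1} − x_{i+1}·y_i), indices taken mod 8.
Cross-terms: -156, -24, -8, -68, -68, -21, -14, -140  ⇒  Σ = -499
Area = |Σ|/2 = 249.5.

249.5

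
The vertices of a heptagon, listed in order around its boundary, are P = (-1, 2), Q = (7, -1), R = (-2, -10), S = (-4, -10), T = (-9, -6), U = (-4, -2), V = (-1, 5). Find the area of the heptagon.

Apply Gauss's area formula: 2A = Σ (x_i·y_{i+1} − x_{i+1}·y_i), indices taken mod 7.
Σ = (-13) + (-72) + (-20) + (-66) + (-6) + (-22) + (3) = -196
Area = |Σ|/2 = 98.

98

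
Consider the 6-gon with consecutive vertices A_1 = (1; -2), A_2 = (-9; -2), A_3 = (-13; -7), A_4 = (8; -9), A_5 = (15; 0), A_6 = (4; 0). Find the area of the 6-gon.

Apply the shoelace (surveyor's) formula: 2A = Σ (x_i·y_{i+1} − x_{i+1}·y_i), indices taken mod 6.
A_1→A_2: (1)(-2) − (-9)(-2) = -20
A_2→A_3: (-9)(-7) − (-13)(-2) = 37
A_3→A_4: (-13)(-9) − (8)(-7) = 173
A_4→A_5: (8)(0) − (15)(-9) = 135
A_5→A_6: (15)(0) − (4)(0) = 0
A_6→A_1: (4)(-2) − (1)(0) = -8
Σ = 317
Area = |Σ|/2 = 158.5.

158.5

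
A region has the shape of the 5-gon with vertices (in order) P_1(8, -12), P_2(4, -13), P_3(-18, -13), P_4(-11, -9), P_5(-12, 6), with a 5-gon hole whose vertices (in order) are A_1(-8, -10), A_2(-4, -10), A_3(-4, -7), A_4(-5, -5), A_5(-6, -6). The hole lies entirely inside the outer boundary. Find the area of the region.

188

Outer boundary:
Apply Gauss's area formula: 2A = Σ (x_i·y_{i+1} − x_{i+1}·y_i), indices taken mod 5.
P_1→P_2: (8)(-13) − (4)(-12) = -56
P_2→P_3: (4)(-13) − (-18)(-13) = -286
P_3→P_4: (-18)(-9) − (-11)(-13) = 19
P_4→P_5: (-11)(6) − (-12)(-9) = -174
P_5→P_1: (-12)(-12) − (8)(6) = 96
Σ = -401
Area = |Σ|/2 = 200.5.
Hole:
Σ = (40) + (-12) + (-15) + (0) + (12) = 25
Area = |Σ|/2 = 12.5.
Net area = 200.5 − 12.5 = 188.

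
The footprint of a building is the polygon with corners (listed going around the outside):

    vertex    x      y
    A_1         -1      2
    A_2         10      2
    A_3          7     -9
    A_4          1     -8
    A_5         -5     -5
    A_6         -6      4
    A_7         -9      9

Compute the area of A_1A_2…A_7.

Apply Gauss's area formula: 2A = Σ (x_i·y_{i+1} − x_{i+1}·y_i), indices taken mod 7.
Σ = (-22) + (-104) + (-47) + (-45) + (-50) + (-18) + (-9) = -295
Area = |Σ|/2 = 147.5.

147.5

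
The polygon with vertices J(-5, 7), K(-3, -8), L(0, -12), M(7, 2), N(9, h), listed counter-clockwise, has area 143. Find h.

The doubled signed area Σ (x_i y_{i+1} − x_{i+1} y_i) is linear in h.
With h=0 it equals 226; the coefficient of h is 12 (from the two edges through N).
So 12·h + 226 = 2·143 = 286 ⇒ h = 5.

5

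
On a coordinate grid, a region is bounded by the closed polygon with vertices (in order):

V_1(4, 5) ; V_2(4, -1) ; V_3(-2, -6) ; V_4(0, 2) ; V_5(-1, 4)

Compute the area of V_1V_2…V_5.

Apply the surveyor's formula: 2A = Σ (x_i·y_{i+1} − x_{i+1}·y_i), indices taken mod 5.
Cross-terms: -24, -26, -4, 2, -21  ⇒  Σ = -73
Area = |Σ|/2 = 36.5.

36.5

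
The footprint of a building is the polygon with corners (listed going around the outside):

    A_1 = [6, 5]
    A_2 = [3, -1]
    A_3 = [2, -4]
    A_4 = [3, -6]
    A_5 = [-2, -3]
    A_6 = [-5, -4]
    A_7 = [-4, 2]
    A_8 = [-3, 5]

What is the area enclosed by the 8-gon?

72

Apply Gauss's area formula: 2A = Σ (x_i·y_{i+1} − x_{i+1}·y_i), indices taken mod 8.
A_1→A_2: (6)(-1) − (3)(5) = -21
A_2→A_3: (3)(-4) − (2)(-1) = -10
A_3→A_4: (2)(-6) − (3)(-4) = 0
A_4→A_5: (3)(-3) − (-2)(-6) = -21
A_5→A_6: (-2)(-4) − (-5)(-3) = -7
A_6→A_7: (-5)(2) − (-4)(-4) = -26
A_7→A_8: (-4)(5) − (-3)(2) = -14
A_8→A_1: (-3)(5) − (6)(5) = -45
Σ = -144
Area = |Σ|/2 = 72.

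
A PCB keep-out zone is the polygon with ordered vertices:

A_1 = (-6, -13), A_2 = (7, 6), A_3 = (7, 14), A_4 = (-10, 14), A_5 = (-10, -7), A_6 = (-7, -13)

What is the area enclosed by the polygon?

Σ = (55) + (56) + (238) + (210) + (81) + (13) = 653
Area = |Σ|/2 = 326.5.

326.5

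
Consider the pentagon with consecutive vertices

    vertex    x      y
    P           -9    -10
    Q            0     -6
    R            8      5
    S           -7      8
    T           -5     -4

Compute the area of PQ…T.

141.5

Σ = (54) + (48) + (99) + (68) + (14) = 283
Area = |Σ|/2 = 141.5.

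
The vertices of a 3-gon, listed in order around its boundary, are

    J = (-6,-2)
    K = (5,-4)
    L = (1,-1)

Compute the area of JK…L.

Apply the shoelace (surveyor's) formula: 2A = Σ (x_i·y_{i+1} − x_{i+1}·y_i), indices taken mod 3.
Cross-terms: 34, -1, -8  ⇒  Σ = 25
Area = |Σ|/2 = 12.5.

12.5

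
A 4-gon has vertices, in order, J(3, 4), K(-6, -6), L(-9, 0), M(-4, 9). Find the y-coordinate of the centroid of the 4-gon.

Apply the shoelace (surveyor's) formula. First the cross-terms c_i = x_i·y_{i+1} − x_{i+1}·y_i:
  6, -54, -81, -43  ⇒  2A = -172, A = -86.
Then Σ (y_i + y_{i+1})·c_i = -976, so ȳ = -976 / (6·(-86)) = 244/129.

244/129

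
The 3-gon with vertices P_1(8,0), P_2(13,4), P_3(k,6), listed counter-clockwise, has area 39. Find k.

-4

The doubled signed area Σ (x_i y_{i+1} − x_{i+1} y_i) is linear in k.
With k=0 it equals 62; the coefficient of k is -4 (from the two edges through P_3).
So -4·k + 62 = 2·39 = 78 ⇒ k = -4.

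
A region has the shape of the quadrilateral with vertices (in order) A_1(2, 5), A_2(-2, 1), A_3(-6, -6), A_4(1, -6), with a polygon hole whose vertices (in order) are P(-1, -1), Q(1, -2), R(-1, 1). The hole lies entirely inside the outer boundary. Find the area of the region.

42.5

Outer boundary:
Apply Gauss's area formula: 2A = Σ (x_i·y_{i+1} − x_{i+1}·y_i), indices taken mod 4.
Σ = (12) + (18) + (42) + (17) = 89
Area = |Σ|/2 = 44.5.
Hole:
Apply Gauss's area formula: 2A = Σ (x_i·y_{i+1} − x_{i+1}·y_i), indices taken mod 3.
P→Q: (-1)(-2) − (1)(-1) = 3
Q→R: (1)(1) − (-1)(-2) = -1
R→P: (-1)(-1) − (-1)(1) = 2
Σ = 4
Area = |Σ|/2 = 2.
Net area = 44.5 − 2 = 42.5.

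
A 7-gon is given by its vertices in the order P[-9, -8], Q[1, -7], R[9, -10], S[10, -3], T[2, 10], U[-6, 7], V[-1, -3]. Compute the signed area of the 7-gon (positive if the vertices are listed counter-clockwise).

Apply the surveyor's formula: 2A = Σ (x_i·y_{i+1} − x_{i+1}·y_i), indices taken mod 7.
Σ = (71) + (53) + (73) + (106) + (74) + (25) + (-19) = 383
Signed area = Σ/2 = 191.5 (positive ⇒ counter-clockwise traversal).

191.5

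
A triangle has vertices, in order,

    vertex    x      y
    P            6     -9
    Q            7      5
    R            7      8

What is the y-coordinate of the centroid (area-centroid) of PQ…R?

4/3

Apply the surveyor's formula. First the cross-terms c_i = x_i·y_{i+1} − x_{i+1}·y_i:
  93, 21, -111  ⇒  2A = 3, A = 1.5.
Then Σ (y_i + y_{i+1})·c_i = 12, so ȳ = 12 / (6·1.5) = 4/3.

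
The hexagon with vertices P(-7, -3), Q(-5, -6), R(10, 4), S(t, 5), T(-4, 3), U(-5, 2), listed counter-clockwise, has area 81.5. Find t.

10

The doubled signed area Σ (x_i y_{i+1} − x_{i+1} y_i) is linear in t.
With t=0 it equals 173; the coefficient of t is -1 (from the two edges through S).
So -1·t + 173 = 2·81.5 = 163 ⇒ t = 10.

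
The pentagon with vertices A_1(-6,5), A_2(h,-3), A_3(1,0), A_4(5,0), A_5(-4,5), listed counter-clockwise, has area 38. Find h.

Write out the shoelace sum; only the two edges meeting at A_2 involve h:
2·Area = [((-6)·(-3) − h·5) + (h·0 − 1·(-3))] + 35
       = -5·h + 56 = 76
⇒ h = -4.

-4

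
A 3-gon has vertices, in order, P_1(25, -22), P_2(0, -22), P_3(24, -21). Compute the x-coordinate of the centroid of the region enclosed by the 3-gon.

49/3

Apply Gauss's area formula. First the cross-terms c_i = x_i·y_{i+1} − x_{i+1}·y_i:
  -550, 528, -3  ⇒  2A = -25, A = -12.5.
Then Σ (x_i + x_{i+1})·c_i = -1225, so x̄ = -1225 / (6·(-12.5)) = 49/3.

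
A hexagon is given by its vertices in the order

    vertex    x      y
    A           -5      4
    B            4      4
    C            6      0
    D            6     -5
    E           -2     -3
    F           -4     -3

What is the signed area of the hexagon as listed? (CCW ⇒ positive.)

-77.5

A→B: (-5)(4) − (4)(4) = -36
B→C: (4)(0) − (6)(4) = -24
C→D: (6)(-5) − (6)(0) = -30
D→E: (6)(-3) − (-2)(-5) = -28
E→F: (-2)(-3) − (-4)(-3) = -6
F→A: (-4)(4) − (-5)(-3) = -31
Σ = -155
Signed area = Σ/2 = -77.5 (negative ⇒ clockwise traversal).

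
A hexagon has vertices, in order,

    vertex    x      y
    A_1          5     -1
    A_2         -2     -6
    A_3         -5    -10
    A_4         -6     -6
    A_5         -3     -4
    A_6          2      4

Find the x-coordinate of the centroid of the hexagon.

-25/69

Apply Gauss's area formula. First the cross-terms c_i = x_i·y_{i+1} − x_{i+1}·y_i:
  -32, -10, -30, 6, -4, -22  ⇒  2A = -92, A = -46.
Then Σ (x_i + x_{i+1})·c_i = 100, so x̄ = 100 / (6·(-46)) = -25/69.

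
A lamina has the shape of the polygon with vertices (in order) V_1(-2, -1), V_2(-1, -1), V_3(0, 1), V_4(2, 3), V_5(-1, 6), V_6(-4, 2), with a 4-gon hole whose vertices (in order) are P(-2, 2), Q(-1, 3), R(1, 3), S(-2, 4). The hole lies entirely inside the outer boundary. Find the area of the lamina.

19.5

Outer boundary:
Σ = (1) + (-1) + (-2) + (15) + (22) + (8) = 43
Area = |Σ|/2 = 21.5.
Hole:
Apply Gauss's area formula: 2A = Σ (x_i·y_{i+1} − x_{i+1}·y_i), indices taken mod 4.
Cross-terms: -4, -6, 10, 4  ⇒  Σ = 4
Area = |Σ|/2 = 2.
Net area = 21.5 − 2 = 19.5.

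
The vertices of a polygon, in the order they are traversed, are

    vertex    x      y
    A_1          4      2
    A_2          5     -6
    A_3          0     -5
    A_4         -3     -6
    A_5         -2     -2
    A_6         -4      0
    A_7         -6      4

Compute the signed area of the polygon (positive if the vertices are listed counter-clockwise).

-66

Σ = (-34) + (-25) + (-15) + (-6) + (-8) + (-16) + (-28) = -132
Signed area = Σ/2 = -66 (negative ⇒ clockwise traversal).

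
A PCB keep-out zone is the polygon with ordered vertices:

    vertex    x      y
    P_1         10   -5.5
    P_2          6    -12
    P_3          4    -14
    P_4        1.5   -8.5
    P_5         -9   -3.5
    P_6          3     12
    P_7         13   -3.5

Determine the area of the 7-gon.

259.125

Apply Gauss's area formula: 2A = Σ (x_i·y_{i+1} − x_{i+1}·y_i), indices taken mod 7.
Σ = (-87) + (-36) + (-13) + (-81.75) + (-97.5) + (-166.5) + (-36.5) = -518.25
Area = |Σ|/2 = 259.125.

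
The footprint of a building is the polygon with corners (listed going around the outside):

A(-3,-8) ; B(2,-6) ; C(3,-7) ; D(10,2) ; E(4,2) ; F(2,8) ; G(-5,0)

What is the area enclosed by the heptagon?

Apply the surveyor's formula: 2A = Σ (x_i·y_{i+1} − x_{i+1}·y_i), indices taken mod 7.
Σ = (34) + (4) + (76) + (12) + (28) + (40) + (40) = 234
Area = |Σ|/2 = 117.

117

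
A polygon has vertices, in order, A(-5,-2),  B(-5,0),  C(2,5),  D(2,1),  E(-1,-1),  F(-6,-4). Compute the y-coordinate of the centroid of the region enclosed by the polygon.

Apply the shoelace formula. First the cross-terms c_i = x_i·y_{i+1} − x_{i+1}·y_i:
  -10, -25, -8, -1, -2, -8  ⇒  2A = -54, A = -27.
Then Σ (y_i + y_{i+1})·c_i = -95, so ȳ = -95 / (6·(-27)) = 95/162.

95/162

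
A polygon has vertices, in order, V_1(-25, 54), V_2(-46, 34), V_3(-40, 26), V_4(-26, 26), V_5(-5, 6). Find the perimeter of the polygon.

|V_1V_2| = √((-21)² + (-20)²) = √841 = 29
|V_2V_3| = √((6)² + (-8)²) = √100 = 10
|V_3V_4| = √((14)² + (0)²) = √196 = 14
|V_4V_5| = √((21)² + (-20)²) = √841 = 29
|V_5V_1| = √((-20)² + (48)²) = √2704 = 52
Perimeter = 29 + 10 + 14 + 29 + 52 = 134.

134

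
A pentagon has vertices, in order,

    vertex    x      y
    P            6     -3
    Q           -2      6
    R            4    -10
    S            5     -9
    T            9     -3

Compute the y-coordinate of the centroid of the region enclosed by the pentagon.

-898/291

Apply the shoelace formula. First the cross-terms c_i = x_i·y_{i+1} − x_{i+1}·y_i:
  30, -4, 14, 66, -9  ⇒  2A = 97, A = 48.5.
Then Σ (y_i + y_{i+1})·c_i = -898, so ȳ = -898 / (6·48.5) = -898/291.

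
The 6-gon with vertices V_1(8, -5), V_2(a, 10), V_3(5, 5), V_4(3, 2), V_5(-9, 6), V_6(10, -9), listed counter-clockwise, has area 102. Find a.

10

The doubled signed area Σ (x_i y_{i+1} − x_{i+1} y_i) is linear in a.
With a=0 it equals 104; the coefficient of a is 10 (from the two edges through V_2).
So 10·a + 104 = 2·102 = 204 ⇒ a = 10.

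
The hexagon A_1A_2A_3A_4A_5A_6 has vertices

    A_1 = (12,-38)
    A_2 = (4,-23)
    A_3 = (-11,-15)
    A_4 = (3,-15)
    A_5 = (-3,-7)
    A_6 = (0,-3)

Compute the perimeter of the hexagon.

|A_1A_2| = √((-8)² + (15)²) = √289 = 17
|A_2A_3| = √((-15)² + (8)²) = √289 = 17
|A_3A_4| = √((14)² + (0)²) = √196 = 14
|A_4A_5| = √((-6)² + (8)²) = √100 = 10
|A_5A_6| = √((3)² + (4)²) = √25 = 5
|A_6A_1| = √((12)² + (-35)²) = √1369 = 37
Perimeter = 17 + 17 + 14 + 10 + 5 + 37 = 100.

100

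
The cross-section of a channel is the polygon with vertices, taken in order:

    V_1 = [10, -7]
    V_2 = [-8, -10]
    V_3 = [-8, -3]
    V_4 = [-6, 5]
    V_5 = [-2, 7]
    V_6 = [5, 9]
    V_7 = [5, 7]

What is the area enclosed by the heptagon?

235

Apply the shoelace formula: 2A = Σ (x_i·y_{i+1} − x_{i+1}·y_i), indices taken mod 7.
Cross-terms: -156, -56, -58, -32, -53, -10, -105  ⇒  Σ = -470
Area = |Σ|/2 = 235.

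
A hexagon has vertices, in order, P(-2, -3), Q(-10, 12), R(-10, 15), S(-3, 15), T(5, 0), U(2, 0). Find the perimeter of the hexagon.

|PQ| = √((-8)² + (15)²) = √289 = 17
|QR| = √((0)² + (3)²) = √9 = 3
|RS| = √((7)² + (0)²) = √49 = 7
|ST| = √((8)² + (-15)²) = √289 = 17
|TU| = √((-3)² + (0)²) = √9 = 3
|UP| = √((-4)² + (-3)²) = √25 = 5
Perimeter = 17 + 3 + 7 + 17 + 3 + 5 = 52.

52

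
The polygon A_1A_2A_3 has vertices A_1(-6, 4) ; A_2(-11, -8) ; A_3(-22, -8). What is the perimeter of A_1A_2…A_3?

44

|A_1A_2| = √((-5)² + (-12)²) = √169 = 13
|A_2A_3| = √((-11)² + (0)²) = √121 = 11
|A_3A_1| = √((16)² + (12)²) = √400 = 20
Perimeter = 13 + 11 + 20 = 44.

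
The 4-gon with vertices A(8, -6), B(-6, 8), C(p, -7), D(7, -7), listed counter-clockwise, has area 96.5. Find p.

The doubled signed area Σ (x_i y_{i+1} − x_{i+1} y_i) is linear in p.
With p=0 it equals 133; the coefficient of p is -15 (from the two edges through C).
So -15·p + 133 = 2·96.5 = 193 ⇒ p = -4.

-4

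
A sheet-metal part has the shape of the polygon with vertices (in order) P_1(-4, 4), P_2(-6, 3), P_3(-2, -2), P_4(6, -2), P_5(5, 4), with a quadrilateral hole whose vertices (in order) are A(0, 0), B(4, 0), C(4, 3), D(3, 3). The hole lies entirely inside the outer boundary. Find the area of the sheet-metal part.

50.5

Outer boundary:
Apply the surveyor's formula: 2A = Σ (x_i·y_{i+1} − x_{i+1}·y_i), indices taken mod 5.
Cross-terms: 12, 18, 16, 34, 36  ⇒  Σ = 116
Area = |Σ|/2 = 58.
Hole:
Apply the shoelace (surveyor's) formula: 2A = Σ (x_i·y_{i+1} − x_{i+1}·y_i), indices taken mod 4.
Σ = (0) + (12) + (3) + (0) = 15
Area = |Σ|/2 = 7.5.
Net area = 58 − 7.5 = 50.5.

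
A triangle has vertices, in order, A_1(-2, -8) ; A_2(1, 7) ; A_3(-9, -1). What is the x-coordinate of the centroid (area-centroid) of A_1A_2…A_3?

Apply the shoelace (surveyor's) formula. First the cross-terms c_i = x_i·y_{i+1} − x_{i+1}·y_i:
  -6, 62, 70  ⇒  2A = 126, A = 63.
Then Σ (x_i + x_{i+1})·c_i = -1260, so x̄ = -1260 / (6·63) = -10/3.

-10/3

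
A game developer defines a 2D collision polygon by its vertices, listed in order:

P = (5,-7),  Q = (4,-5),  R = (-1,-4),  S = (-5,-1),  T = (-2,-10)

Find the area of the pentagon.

37.5

Apply the shoelace formula: 2A = Σ (x_i·y_{i+1} − x_{i+1}·y_i), indices taken mod 5.
Σ = (3) + (-21) + (-19) + (48) + (64) = 75
Area = |Σ|/2 = 37.5.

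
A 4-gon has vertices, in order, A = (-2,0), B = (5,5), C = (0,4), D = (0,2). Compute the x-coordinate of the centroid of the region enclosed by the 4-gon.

31/21

Apply Gauss's area formula. First the cross-terms c_i = x_i·y_{i+1} − x_{i+1}·y_i:
  -10, 20, 0, 4  ⇒  2A = 14, A = 7.
Then Σ (x_i + x_{i+1})·c_i = 62, so x̄ = 62 / (6·7) = 31/21.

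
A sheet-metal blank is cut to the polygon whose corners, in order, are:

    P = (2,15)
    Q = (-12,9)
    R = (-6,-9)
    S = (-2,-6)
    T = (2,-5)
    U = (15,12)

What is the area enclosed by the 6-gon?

Apply the shoelace formula: 2A = Σ (x_i·y_{i+1} − x_{i+1}·y_i), indices taken mod 6.
P→Q: (2)(9) − (-12)(15) = 198
Q→R: (-12)(-9) − (-6)(9) = 162
R→S: (-6)(-6) − (-2)(-9) = 18
S→T: (-2)(-5) − (2)(-6) = 22
T→U: (2)(12) − (15)(-5) = 99
U→P: (15)(15) − (2)(12) = 201
Σ = 700
Area = |Σ|/2 = 350.

350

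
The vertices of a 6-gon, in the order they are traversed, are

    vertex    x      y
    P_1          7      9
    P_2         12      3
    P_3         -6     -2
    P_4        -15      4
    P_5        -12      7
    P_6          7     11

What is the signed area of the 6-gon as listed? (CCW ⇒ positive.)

P_1→P_2: (7)(3) − (12)(9) = -87
P_2→P_3: (12)(-2) − (-6)(3) = -6
P_3→P_4: (-6)(4) − (-15)(-2) = -54
P_4→P_5: (-15)(7) − (-12)(4) = -57
P_5→P_6: (-12)(11) − (7)(7) = -181
P_6→P_1: (7)(9) − (7)(11) = -14
Σ = -399
Signed area = Σ/2 = -199.5 (negative ⇒ clockwise traversal).

-199.5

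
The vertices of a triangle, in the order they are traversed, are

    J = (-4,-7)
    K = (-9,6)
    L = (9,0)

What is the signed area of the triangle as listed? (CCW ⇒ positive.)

Apply Gauss's area formula: 2A = Σ (x_i·y_{i+1} − x_{i+1}·y_i), indices taken mod 3.
Σ = (-87) + (-54) + (-63) = -204
Signed area = Σ/2 = -102 (negative ⇒ clockwise traversal).

-102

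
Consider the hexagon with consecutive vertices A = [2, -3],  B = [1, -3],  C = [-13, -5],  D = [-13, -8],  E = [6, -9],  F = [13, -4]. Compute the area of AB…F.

109.5

Apply the surveyor's formula: 2A = Σ (x_i·y_{i+1} − x_{i+1}·y_i), indices taken mod 6.
Cross-terms: -3, -44, 39, 165, 93, -31  ⇒  Σ = 219
Area = |Σ|/2 = 109.5.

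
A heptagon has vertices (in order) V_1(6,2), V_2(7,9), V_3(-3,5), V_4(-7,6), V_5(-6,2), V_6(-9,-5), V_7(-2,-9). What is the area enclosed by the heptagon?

Apply the shoelace (surveyor's) formula: 2A = Σ (x_i·y_{i+1} − x_{i+1}·y_i), indices taken mod 7.
Σ = (40) + (62) + (17) + (22) + (48) + (71) + (50) = 310
Area = |Σ|/2 = 155.

155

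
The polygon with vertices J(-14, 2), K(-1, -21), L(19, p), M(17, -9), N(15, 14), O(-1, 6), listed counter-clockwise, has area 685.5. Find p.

Write out the shoelace sum; only the two edges meeting at L involve p:
2·Area = [((-1)·p − 19·(-21)) + (19·(-9) − 17·p)] + 855
       = -18·p + 1083 = 1371
⇒ p = -16.

-16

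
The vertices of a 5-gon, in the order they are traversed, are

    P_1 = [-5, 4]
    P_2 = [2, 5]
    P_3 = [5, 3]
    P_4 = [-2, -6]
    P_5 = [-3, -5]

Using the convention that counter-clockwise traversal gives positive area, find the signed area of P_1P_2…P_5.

Σ = (-33) + (-19) + (-24) + (-8) + (-37) = -121
Signed area = Σ/2 = -60.5 (negative ⇒ clockwise traversal).

-60.5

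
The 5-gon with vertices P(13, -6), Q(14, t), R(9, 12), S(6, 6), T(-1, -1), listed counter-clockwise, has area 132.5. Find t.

Write out the shoelace sum; only the two edges meeting at Q involve t:
2·Area = [(13·t − 14·(-6)) + (14·12 − 9·t)] + 1
       = 4·t + 253 = 265
⇒ t = 3.

3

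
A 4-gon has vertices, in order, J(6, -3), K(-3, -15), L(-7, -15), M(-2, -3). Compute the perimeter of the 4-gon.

40

|JK| = √((-9)² + (-12)²) = √225 = 15
|KL| = √((-4)² + (0)²) = √16 = 4
|LM| = √((5)² + (12)²) = √169 = 13
|MJ| = √((8)² + (0)²) = √64 = 8
Perimeter = 15 + 4 + 13 + 8 = 40.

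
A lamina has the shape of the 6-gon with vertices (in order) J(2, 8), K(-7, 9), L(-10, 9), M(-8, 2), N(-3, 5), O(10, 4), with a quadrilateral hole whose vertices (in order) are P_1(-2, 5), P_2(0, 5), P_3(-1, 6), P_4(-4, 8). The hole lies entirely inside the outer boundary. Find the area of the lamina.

61

Outer boundary:
Apply the surveyor's formula: 2A = Σ (x_i·y_{i+1} − x_{i+1}·y_i), indices taken mod 6.
Σ = (74) + (27) + (52) + (-34) + (-62) + (72) = 129
Area = |Σ|/2 = 64.5.
Hole:
Apply the shoelace formula: 2A = Σ (x_i·y_{i+1} − x_{i+1}·y_i), indices taken mod 4.
P_1→P_2: (-2)(5) − (0)(5) = -10
P_2→P_3: (0)(6) − (-1)(5) = 5
P_3→P_4: (-1)(8) − (-4)(6) = 16
P_4→P_1: (-4)(5) − (-2)(8) = -4
Σ = 7
Area = |Σ|/2 = 3.5.
Net area = 64.5 − 3.5 = 61.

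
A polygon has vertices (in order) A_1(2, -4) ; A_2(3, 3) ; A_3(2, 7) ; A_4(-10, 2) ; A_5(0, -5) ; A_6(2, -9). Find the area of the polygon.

Σ = (18) + (15) + (74) + (50) + (10) + (10) = 177
Area = |Σ|/2 = 88.5.

88.5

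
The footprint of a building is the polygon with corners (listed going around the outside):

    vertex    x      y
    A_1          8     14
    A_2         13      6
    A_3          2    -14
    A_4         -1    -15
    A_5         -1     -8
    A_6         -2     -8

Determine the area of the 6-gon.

Apply Gauss's area formula: 2A = Σ (x_i·y_{i+1} − x_{i+1}·y_i), indices taken mod 6.
Σ = (-134) + (-194) + (-44) + (-7) + (-8) + (36) = -351
Area = |Σ|/2 = 175.5.

175.5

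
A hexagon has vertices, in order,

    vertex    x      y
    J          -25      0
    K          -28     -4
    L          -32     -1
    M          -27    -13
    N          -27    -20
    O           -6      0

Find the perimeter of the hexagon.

78

|JK| = √((-3)² + (-4)²) = √25 = 5
|KL| = √((-4)² + (3)²) = √25 = 5
|LM| = √((5)² + (-12)²) = √169 = 13
|MN| = √((0)² + (-7)²) = √49 = 7
|NO| = √((21)² + (20)²) = √841 = 29
|OJ| = √((-19)² + (0)²) = √361 = 19
Perimeter = 5 + 5 + 13 + 7 + 29 + 19 = 78.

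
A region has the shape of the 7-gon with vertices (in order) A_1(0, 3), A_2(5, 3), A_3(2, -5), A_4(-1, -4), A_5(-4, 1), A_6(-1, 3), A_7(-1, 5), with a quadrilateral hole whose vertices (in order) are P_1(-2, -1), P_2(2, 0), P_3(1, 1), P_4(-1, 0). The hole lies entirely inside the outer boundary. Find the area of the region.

Outer boundary:
Apply the surveyor's formula: 2A = Σ (x_i·y_{i+1} − x_{i+1}·y_i), indices taken mod 7.
A_1→A_2: (0)(3) − (5)(3) = -15
A_2→A_3: (5)(-5) − (2)(3) = -31
A_3→A_4: (2)(-4) − (-1)(-5) = -13
A_4→A_5: (-1)(1) − (-4)(-4) = -17
A_5→A_6: (-4)(3) − (-1)(1) = -11
A_6→A_7: (-1)(5) − (-1)(3) = -2
A_7→A_1: (-1)(3) − (0)(5) = -3
Σ = -92
Area = |Σ|/2 = 46.
Hole:
Apply the surveyor's formula: 2A = Σ (x_i·y_{i+1} − x_{i+1}·y_i), indices taken mod 4.
P_1→P_2: (-2)(0) − (2)(-1) = 2
P_2→P_3: (2)(1) − (1)(0) = 2
P_3→P_4: (1)(0) − (-1)(1) = 1
P_4→P_1: (-1)(-1) − (-2)(0) = 1
Σ = 6
Area = |Σ|/2 = 3.
Net area = 46 − 3 = 43.

43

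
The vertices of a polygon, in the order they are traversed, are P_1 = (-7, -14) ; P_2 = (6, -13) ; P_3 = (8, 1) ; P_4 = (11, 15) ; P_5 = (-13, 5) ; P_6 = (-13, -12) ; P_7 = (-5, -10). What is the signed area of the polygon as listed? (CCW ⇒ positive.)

Apply the surveyor's formula: 2A = Σ (x_i·y_{i+1} − x_{i+1}·y_i), indices taken mod 7.
Σ = (175) + (110) + (109) + (250) + (221) + (70) + (0) = 935
Signed area = Σ/2 = 467.5 (positive ⇒ counter-clockwise traversal).

467.5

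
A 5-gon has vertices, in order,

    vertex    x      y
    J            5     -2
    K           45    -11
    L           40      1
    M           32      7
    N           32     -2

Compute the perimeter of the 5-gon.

|JK| = √((40)² + (-9)²) = √1681 = 41
|KL| = √((-5)² + (12)²) = √169 = 13
|LM| = √((-8)² + (6)²) = √100 = 10
|MN| = √((0)² + (-9)²) = √81 = 9
|NJ| = √((-27)² + (0)²) = √729 = 27
Perimeter = 41 + 13 + 10 + 9 + 27 = 100.

100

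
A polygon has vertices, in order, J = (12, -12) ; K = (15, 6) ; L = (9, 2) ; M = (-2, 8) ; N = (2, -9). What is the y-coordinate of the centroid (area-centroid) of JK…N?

-271/117

Apply the shoelace (surveyor's) formula. First the cross-terms c_i = x_i·y_{i+1} − x_{i+1}·y_i:
  252, -24, 76, 2, 84  ⇒  2A = 390, A = 195.
Then Σ (y_i + y_{i+1})·c_i = -2710, so ȳ = -2710 / (6·195) = -271/117.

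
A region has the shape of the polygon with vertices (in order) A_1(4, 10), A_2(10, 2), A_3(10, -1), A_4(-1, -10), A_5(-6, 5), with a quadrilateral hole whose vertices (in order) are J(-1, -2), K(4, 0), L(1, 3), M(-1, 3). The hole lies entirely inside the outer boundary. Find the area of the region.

Outer boundary:
Apply the shoelace (surveyor's) formula: 2A = Σ (x_i·y_{i+1} − x_{i+1}·y_i), indices taken mod 5.
A_1→A_2: (4)(2) − (10)(10) = -92
A_2→A_3: (10)(-1) − (10)(2) = -30
A_3→A_4: (10)(-10) − (-1)(-1) = -101
A_4→A_5: (-1)(5) − (-6)(-10) = -65
A_5→A_1: (-6)(10) − (4)(5) = -80
Σ = -368
Area = |Σ|/2 = 184.
Hole:
Apply the surveyor's formula: 2A = Σ (x_i·y_{i+1} − x_{i+1}·y_i), indices taken mod 4.
J→K: (-1)(0) − (4)(-2) = 8
K→L: (4)(3) − (1)(0) = 12
L→M: (1)(3) − (-1)(3) = 6
M→J: (-1)(-2) − (-1)(3) = 5
Σ = 31
Area = |Σ|/2 = 15.5.
Net area = 184 − 15.5 = 168.5.

168.5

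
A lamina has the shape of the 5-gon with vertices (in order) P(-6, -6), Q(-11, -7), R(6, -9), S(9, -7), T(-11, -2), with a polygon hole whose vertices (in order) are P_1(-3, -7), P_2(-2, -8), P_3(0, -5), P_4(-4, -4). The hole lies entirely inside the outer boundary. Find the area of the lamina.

49.5

Outer boundary:
Apply Gauss's area formula: 2A = Σ (x_i·y_{i+1} − x_{i+1}·y_i), indices taken mod 5.
Σ = (-24) + (141) + (39) + (-95) + (54) = 115
Area = |Σ|/2 = 57.5.
Hole:
Cross-terms: 10, 10, -20, 16  ⇒  Σ = 16
Area = |Σ|/2 = 8.
Net area = 57.5 − 8 = 49.5.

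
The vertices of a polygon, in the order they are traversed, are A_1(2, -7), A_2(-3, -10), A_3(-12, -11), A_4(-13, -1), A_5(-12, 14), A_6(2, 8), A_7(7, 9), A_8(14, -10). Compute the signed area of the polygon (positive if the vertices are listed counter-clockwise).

Σ = (-41) + (-87) + (-131) + (-194) + (-124) + (-38) + (-196) + (-78) = -889
Signed area = Σ/2 = -444.5 (negative ⇒ clockwise traversal).

-444.5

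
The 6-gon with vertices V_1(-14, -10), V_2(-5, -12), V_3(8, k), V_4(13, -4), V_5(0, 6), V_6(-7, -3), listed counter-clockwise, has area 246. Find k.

-9

Write out the shoelace sum; only the two edges meeting at V_3 involve k:
2·Area = [((-5)·k − 8·(-12)) + (8·(-4) − 13·k)] + 266
       = -18·k + 330 = 492
⇒ k = -9.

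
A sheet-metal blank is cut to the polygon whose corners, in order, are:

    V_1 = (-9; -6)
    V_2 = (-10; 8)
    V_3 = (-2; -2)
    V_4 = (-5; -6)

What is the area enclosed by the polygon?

59

Apply the surveyor's formula: 2A = Σ (x_i·y_{i+1} − x_{i+1}·y_i), indices taken mod 4.
Σ = (-132) + (36) + (2) + (-24) = -118
Area = |Σ|/2 = 59.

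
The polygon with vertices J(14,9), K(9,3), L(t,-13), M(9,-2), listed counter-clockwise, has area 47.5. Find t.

-5

The doubled signed area Σ (x_i y_{i+1} − x_{i+1} y_i) is linear in t.
With t=0 it equals 70; the coefficient of t is -5 (from the two edges through L).
So -5·t + 70 = 2·47.5 = 95 ⇒ t = -5.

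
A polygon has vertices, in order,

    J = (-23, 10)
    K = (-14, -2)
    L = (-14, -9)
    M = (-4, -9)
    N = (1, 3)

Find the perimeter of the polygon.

|JK| = √((9)² + (-12)²) = √225 = 15
|KL| = √((0)² + (-7)²) = √49 = 7
|LM| = √((10)² + (0)²) = √100 = 10
|MN| = √((5)² + (12)²) = √169 = 13
|NJ| = √((-24)² + (7)²) = √625 = 25
Perimeter = 15 + 7 + 10 + 13 + 25 = 70.

70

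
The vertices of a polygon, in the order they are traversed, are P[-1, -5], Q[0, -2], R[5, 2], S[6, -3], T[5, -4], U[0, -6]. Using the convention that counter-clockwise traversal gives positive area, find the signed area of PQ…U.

-30

Apply the surveyor's formula: 2A = Σ (x_i·y_{i+1} − x_{i+1}·y_i), indices taken mod 6.
P→Q: (-1)(-2) − (0)(-5) = 2
Q→R: (0)(2) − (5)(-2) = 10
R→S: (5)(-3) − (6)(2) = -27
S→T: (6)(-4) − (5)(-3) = -9
T→U: (5)(-6) − (0)(-4) = -30
U→P: (0)(-5) − (-1)(-6) = -6
Σ = -60
Signed area = Σ/2 = -30 (negative ⇒ clockwise traversal).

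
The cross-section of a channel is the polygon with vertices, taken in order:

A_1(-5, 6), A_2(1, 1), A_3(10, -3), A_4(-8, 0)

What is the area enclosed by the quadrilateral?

48

Apply the surveyor's formula: 2A = Σ (x_i·y_{i+1} − x_{i+1}·y_i), indices taken mod 4.
Σ = (-11) + (-13) + (-24) + (-48) = -96
Area = |Σ|/2 = 48.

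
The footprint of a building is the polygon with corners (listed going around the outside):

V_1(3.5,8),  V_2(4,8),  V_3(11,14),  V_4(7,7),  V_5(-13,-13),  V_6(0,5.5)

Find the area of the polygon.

Σ = (-4) + (-32) + (-21) + (0) + (-71.5) + (-19.25) = -147.75
Area = |Σ|/2 = 73.875.

73.875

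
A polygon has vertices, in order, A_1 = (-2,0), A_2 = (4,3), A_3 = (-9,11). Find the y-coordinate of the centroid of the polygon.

14/3

Apply the surveyor's formula. First the cross-terms c_i = x_i·y_{i+1} − x_{i+1}·y_i:
  -6, 71, 22  ⇒  2A = 87, A = 43.5.
Then Σ (y_i + y_{i+1})·c_i = 1218, so ȳ = 1218 / (6·43.5) = 14/3.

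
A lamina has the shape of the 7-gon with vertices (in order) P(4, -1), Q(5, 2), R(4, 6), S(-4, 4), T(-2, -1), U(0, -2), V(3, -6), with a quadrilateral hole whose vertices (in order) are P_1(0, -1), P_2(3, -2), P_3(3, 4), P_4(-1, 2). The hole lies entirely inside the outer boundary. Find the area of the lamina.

43

Outer boundary:
Apply the shoelace (surveyor's) formula: 2A = Σ (x_i·y_{i+1} − x_{i+1}·y_i), indices taken mod 7.
Cross-terms: 13, 22, 40, 12, 4, 6, 21  ⇒  Σ = 118
Area = |Σ|/2 = 59.
Hole:
P_1→P_2: (0)(-2) − (3)(-1) = 3
P_2→P_3: (3)(4) − (3)(-2) = 18
P_3→P_4: (3)(2) − (-1)(4) = 10
P_4→P_1: (-1)(-1) − (0)(2) = 1
Σ = 32
Area = |Σ|/2 = 16.
Net area = 59 − 16 = 43.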